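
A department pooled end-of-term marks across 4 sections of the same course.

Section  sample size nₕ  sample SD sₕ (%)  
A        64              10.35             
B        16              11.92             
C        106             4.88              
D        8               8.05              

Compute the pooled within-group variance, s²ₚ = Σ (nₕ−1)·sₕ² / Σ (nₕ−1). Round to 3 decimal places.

62.285

A: (64−1)·10.35² = 63·107.1225 = 6748.7175
B: (16−1)·11.92² = 15·142.0864 = 2131.296
C: (106−1)·4.88² = 105·23.8144 = 2500.512
D: (8−1)·8.05² = 7·64.8025 = 453.6175
Numerator = 11834.143; denominator = Σ(nₕ−1) = 190.
s²ₚ = 11834.143/190 = 62.28496... → 62.285.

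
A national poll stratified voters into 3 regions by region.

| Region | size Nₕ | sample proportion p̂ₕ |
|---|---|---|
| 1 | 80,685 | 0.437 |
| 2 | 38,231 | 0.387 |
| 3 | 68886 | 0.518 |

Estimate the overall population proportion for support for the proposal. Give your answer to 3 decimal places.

0.457

Wₕ = Nₕ/N with N = 187802: 0.4296, 0.2036, 0.3668.
p̂_st = 0.4296·0.437 + 0.2036·0.387 + 0.3668·0.518 ≈ 0.45653... → 0.457.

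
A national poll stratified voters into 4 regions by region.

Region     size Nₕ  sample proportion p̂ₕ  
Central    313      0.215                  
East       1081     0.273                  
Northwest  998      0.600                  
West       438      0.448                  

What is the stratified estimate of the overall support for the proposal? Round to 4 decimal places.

Wₕ = Nₕ/N with N = 2830: 0.1106, 0.3820, 0.3527, 0.1548.
p̂_st = 0.1106·0.215 + 0.3820·0.273 + 0.3527·0.600 + 0.1548·0.448 ≈ 0.408987... → 0.4090.

0.4090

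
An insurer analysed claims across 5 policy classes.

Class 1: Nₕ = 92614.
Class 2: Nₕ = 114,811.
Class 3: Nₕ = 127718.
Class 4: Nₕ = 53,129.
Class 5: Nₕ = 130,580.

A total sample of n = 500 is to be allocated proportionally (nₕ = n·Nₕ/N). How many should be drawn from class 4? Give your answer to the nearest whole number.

51

Share of class 4 = 53129/518852 = 0.10240.
Allocate 500 × 0.10240 = 51.199... → 51.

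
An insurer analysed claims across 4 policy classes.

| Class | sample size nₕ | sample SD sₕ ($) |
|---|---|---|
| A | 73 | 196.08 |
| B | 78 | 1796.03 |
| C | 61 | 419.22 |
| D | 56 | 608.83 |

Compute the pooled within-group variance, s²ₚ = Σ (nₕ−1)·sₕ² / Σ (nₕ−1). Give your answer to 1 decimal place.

1068487.6

Degrees of freedom: 72 + 77 + 60 + 55 = 264.
Σ(nₕ−1)sₕ² = 72·38447.3664 + 77·3225723.7609 + 60·175745.4084 + 55·370673.9689 = 282080732.7636.
s²ₚ = 282080732.7636 / 264 = 1068487.624... → 1068487.6.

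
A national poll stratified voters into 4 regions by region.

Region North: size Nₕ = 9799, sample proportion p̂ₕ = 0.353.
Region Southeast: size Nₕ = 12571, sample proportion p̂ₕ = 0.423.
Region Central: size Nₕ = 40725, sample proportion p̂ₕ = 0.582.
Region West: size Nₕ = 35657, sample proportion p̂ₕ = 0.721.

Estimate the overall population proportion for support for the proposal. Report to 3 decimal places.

Wₕ = Nₕ/N with N = 98752: 0.0992, 0.1273, 0.4124, 0.3611.
p̂_st = 0.0992·0.353 + 0.1273·0.423 + 0.4124·0.582 + 0.3611·0.721 ≈ 0.58923... → 0.589.

0.589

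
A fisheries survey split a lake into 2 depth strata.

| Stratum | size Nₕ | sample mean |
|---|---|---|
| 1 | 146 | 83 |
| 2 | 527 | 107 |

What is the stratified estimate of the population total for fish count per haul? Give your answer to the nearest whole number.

1: 146·83 = 12118
2: 527·107 = 56389
τ̂ = Σ Nₕx̄ₕ = 68507.

68507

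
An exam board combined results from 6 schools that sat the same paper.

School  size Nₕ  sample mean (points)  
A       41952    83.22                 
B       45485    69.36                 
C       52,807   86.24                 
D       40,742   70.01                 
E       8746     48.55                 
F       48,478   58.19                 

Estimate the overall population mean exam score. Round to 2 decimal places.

x̄_st = (Σ Nₕx̄ₕ) / (Σ Nₕ) = (41952·83.22 + 45485·69.36 + 52807·86.24 + 40742·70.01 + 8746·48.55 + 48478·58.19) / 238210
= 17298061.26 / 238210 = 72.6169... → 72.62.

72.62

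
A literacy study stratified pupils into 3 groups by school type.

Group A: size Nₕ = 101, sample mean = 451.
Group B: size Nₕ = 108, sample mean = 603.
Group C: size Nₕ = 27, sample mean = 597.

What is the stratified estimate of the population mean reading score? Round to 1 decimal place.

x̄_st = (Σ Nₕx̄ₕ) / (Σ Nₕ) = (101·451 + 108·603 + 27·597) / 236
= 126794 / 236 = 537.263... → 537.3.

537.3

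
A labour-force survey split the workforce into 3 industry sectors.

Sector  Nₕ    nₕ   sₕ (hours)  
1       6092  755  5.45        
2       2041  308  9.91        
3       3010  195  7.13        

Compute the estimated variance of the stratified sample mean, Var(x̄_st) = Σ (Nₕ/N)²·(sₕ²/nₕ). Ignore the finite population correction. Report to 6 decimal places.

0.041479

N = 11143; Wₕ = Nₕ/N.
sector 1: (6092/11143)²·5.45²/755 = 0.011758761
sector 2: (2041/11143)²·9.91²/308 = 0.010697403
sector 3: (3010/11143)²·7.13²/195 = 0.019022745
Sum = 0.041478909 → 0.041479.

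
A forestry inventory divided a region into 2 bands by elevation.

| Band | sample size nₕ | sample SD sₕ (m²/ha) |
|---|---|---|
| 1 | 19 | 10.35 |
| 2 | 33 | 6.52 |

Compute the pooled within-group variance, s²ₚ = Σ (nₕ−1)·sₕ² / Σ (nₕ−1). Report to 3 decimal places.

1: (19−1)·10.35² = 18·107.1225 = 1928.205
2: (33−1)·6.52² = 32·42.5104 = 1360.3328
Numerator = 3288.5378; denominator = Σ(nₕ−1) = 50.
s²ₚ = 3288.5378/50 = 65.77076... → 65.771.

65.771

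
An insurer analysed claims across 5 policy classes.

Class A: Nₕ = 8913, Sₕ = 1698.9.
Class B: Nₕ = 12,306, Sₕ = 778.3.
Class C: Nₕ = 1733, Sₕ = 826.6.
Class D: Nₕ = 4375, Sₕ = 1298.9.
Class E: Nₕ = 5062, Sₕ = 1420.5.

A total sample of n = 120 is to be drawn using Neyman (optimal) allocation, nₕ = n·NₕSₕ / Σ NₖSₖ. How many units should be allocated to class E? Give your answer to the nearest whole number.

A: NₕSₕ = 8913·1698.9 = 15142295.7
B: NₕSₕ = 12306·778.3 = 9577759.8
C: NₕSₕ = 1733·826.6 = 1432497.8
D: NₕSₕ = 4375·1298.9 = 5682687.5
E: NₕSₕ = 5062·1420.5 = 7190571
Σ NₕSₕ = 39025811.8.
n_E = 120·7190571/39025811.8 = 22.110... → 22.

22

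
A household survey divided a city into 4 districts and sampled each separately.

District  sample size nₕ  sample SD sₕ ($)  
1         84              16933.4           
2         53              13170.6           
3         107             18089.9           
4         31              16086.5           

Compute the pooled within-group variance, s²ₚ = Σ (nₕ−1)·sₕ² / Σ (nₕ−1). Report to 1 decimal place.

Degrees of freedom: 83 + 52 + 106 + 30 = 271.
Σ(nₕ−1)sₕ² = 83·286740035.56 + 52·173464704.36 + 106·327244482.01 + 30·258775482.25 = 75270767138.76.
s²ₚ = 75270767138.76 / 271 = 277751908.261... → 277751908.3.

277751908.3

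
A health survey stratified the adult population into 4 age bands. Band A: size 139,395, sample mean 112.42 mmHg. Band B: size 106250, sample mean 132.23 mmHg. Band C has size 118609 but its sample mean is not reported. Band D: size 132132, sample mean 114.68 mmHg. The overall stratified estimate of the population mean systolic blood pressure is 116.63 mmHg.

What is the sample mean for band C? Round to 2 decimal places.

N = 139395 + 106250 + 118609 + 132132 = 496386.
Overall total = μ·N = 116.63·496386 = 57893499.18.
Subtract the known strata: 139395·112.42 + 106250·132.23 + 132132·114.68 = 44873121.16.
Remaining total for band C: 57893499.18 − 44873121.16 = 13020378.02.
Divide by its size: 13020378.02 / 118609 = 109.7756... → 109.78.

109.78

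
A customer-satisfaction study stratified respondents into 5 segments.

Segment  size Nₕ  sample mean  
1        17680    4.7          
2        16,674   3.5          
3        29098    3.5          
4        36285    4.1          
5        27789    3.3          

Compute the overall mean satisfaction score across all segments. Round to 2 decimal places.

3.79

N = 127526; weights Wₕ = Nₕ/N = (0.1386, 0.1307, 0.2282, 0.2845, 0.2179).
x̄_st = Σ Wₕ·x̄ₕ = 0.1386·4.7 + 0.1307·3.5 + 0.2282·3.5 + 0.2845·4.1 + 0.2179·3.3 ≈ 3.7935...
→ 3.79.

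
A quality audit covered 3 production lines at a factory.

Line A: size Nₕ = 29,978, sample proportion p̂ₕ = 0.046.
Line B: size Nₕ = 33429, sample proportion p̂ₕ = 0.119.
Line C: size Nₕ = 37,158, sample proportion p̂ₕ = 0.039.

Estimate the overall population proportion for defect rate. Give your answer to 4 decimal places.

N = 29978 + 33429 + 37158 = 100565.
Overall proportion = Σ (Nₕ/N)·p̂ₕ.
Σ Nₕp̂ₕ = 1378.988 + 3978.051 + 1449.162 = 6806.201.
6806.201 / 100565 = 0.067680... → 0.0677.

0.0677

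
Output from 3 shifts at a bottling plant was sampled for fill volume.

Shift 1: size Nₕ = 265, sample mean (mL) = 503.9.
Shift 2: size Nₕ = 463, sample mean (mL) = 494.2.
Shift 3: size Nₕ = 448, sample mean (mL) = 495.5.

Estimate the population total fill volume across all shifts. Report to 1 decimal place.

584332.1

1: 265·503.9 = 133533.5
2: 463·494.2 = 228814.6
3: 448·495.5 = 221984
τ̂ = Σ Nₕx̄ₕ = 584332.1.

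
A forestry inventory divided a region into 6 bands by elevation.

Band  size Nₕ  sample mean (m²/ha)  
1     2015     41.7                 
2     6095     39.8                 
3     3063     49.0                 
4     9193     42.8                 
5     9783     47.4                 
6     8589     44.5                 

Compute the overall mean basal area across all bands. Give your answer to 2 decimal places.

x̄_st = (Σ Nₕx̄ₕ) / (Σ Nₕ) = (2015·41.7 + 6095·39.8 + 3063·49.0 + 9193·42.8 + 9783·47.4 + 8589·44.5) / 38738
= 1716078.6 / 38738 = 44.2996... → 44.30.

44.30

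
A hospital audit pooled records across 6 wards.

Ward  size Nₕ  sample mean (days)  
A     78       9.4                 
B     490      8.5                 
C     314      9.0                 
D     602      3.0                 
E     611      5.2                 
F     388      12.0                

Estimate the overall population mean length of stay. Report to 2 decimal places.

N = 2483; weights Wₕ = Nₕ/N = (0.0314, 0.1973, 0.1265, 0.2424, 0.2461, 0.1563).
x̄_st = Σ Wₕ·x̄ₕ = 0.0314·9.4 + 0.1973·8.5 + 0.1265·9.0 + 0.2424·3.0 + 0.2461·5.2 + 0.1563·12.0 ≈ 6.9929...
→ 6.99.

6.99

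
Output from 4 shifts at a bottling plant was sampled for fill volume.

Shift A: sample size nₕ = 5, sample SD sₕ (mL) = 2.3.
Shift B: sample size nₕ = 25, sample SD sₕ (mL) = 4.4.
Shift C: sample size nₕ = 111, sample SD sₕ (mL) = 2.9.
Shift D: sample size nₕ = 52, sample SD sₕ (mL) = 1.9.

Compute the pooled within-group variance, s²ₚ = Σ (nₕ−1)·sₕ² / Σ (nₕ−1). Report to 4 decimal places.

8.4392

Degrees of freedom: 4 + 24 + 110 + 51 = 189.
Σ(nₕ−1)sₕ² = 4·5.29 + 24·19.36 + 110·8.41 + 51·3.61 = 1595.01.
s²ₚ = 1595.01 / 189 = 8.439206... → 8.4392.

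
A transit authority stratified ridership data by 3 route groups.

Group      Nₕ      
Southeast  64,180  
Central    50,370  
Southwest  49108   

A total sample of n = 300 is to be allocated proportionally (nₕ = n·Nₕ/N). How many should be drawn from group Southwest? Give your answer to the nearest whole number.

N = 64180 + 50370 + 49108 = 163658.
n_Southwest = 300·49108/163658 = 90.019... → 90.

90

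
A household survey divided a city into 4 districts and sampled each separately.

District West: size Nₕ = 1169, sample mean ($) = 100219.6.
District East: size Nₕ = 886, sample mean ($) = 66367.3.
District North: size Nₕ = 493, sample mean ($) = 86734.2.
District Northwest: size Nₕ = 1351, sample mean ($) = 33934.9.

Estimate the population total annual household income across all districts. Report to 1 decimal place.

Population total = Σ Nₕ·x̄ₕ (each stratum's size times its mean).
1169·100219.6 + 886·66367.3 + 493·86734.2 + 1351·33934.9 = 117156712.4 + 58801427.8 + 42759960.6 + 45846049.9 = 264564150.7.

264564150.7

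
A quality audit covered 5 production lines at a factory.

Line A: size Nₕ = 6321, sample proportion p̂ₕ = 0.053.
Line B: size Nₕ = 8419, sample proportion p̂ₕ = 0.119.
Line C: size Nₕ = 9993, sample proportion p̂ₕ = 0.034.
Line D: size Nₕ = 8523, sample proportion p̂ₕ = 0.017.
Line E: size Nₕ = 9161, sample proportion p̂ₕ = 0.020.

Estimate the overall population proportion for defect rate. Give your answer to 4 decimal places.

N = 6321 + 8419 + 9993 + 8523 + 9161 = 42417.
Overall proportion = Σ (Nₕ/N)·p̂ₕ.
Σ Nₕp̂ₕ = 335.013 + 1001.861 + 339.762 + 144.891 + 183.22 = 2004.747.
2004.747 / 42417 = 0.047263... → 0.0473.

0.0473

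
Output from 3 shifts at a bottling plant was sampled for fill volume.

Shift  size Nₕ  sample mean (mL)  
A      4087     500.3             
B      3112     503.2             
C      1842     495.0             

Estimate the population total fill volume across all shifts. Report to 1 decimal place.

Population total = Σ Nₕ·x̄ₕ (each stratum's size times its mean).
4087·500.3 + 3112·503.2 + 1842·495.0 = 2044726.1 + 1565958.4 + 911790 = 4522474.5.

4522474.5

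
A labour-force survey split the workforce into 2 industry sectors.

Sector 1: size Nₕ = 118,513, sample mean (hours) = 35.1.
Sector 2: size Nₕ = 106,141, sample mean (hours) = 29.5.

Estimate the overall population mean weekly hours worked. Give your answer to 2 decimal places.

32.45

N = 224654; weights Wₕ = Nₕ/N = (0.5275, 0.4725).
x̄_st = Σ Wₕ·x̄ₕ = 0.5275·35.1 + 0.4725·29.5 ≈ 32.4542...
→ 32.45.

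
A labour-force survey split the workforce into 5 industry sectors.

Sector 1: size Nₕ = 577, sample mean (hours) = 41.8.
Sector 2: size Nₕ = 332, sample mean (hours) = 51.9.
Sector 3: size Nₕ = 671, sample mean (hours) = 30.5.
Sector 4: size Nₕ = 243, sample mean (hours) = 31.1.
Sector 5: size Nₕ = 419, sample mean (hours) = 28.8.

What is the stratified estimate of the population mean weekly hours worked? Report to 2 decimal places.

36.32

x̄_st = (Σ Nₕx̄ₕ) / (Σ Nₕ) = (577·41.8 + 332·51.9 + 671·30.5 + 243·31.1 + 419·28.8) / 2242
= 81439.4 / 2242 = 36.3244... → 36.32.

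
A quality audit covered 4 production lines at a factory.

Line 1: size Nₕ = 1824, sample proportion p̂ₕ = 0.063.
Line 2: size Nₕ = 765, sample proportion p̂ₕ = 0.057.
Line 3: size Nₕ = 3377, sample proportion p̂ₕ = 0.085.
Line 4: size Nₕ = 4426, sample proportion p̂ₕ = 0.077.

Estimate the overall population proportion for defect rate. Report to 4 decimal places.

Wₕ = Nₕ/N with N = 10392: 0.1755, 0.0736, 0.3250, 0.4259.
p̂_st = 0.1755·0.063 + 0.0736·0.057 + 0.3250·0.085 + 0.4259·0.077 ≈ 0.075670... → 0.0757.

0.0757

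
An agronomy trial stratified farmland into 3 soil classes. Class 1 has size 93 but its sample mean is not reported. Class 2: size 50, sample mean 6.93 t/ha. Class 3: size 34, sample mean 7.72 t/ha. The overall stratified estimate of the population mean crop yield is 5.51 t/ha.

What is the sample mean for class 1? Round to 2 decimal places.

3.94

Σ Nₕx̄ₕ = N·μ, so 93·x̄_1 = 177·5.51 − (50·6.93 + 34·7.72).
= 975.27 − 608.98 = 366.29.
x̄_1 = 366.29 / 93 = 3.9386... → 3.94.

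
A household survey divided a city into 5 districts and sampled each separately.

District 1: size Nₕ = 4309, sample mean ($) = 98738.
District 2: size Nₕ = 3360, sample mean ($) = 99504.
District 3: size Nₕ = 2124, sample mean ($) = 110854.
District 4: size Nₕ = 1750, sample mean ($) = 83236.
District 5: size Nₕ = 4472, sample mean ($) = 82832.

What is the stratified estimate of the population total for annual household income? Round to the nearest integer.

1511337082

1: 4309·98738 = 425462042
2: 3360·99504 = 334333440
3: 2124·110854 = 235453896
4: 1750·83236 = 145663000
5: 4472·82832 = 370424704
τ̂ = Σ Nₕx̄ₕ = 1511337082.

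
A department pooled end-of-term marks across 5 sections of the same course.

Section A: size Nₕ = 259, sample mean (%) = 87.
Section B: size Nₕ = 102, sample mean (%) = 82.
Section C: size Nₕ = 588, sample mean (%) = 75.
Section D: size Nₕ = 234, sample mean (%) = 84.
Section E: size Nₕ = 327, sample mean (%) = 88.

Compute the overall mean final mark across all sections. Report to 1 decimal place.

81.7

x̄_st = (Σ Nₕx̄ₕ) / (Σ Nₕ) = (259·87 + 102·82 + 588·75 + 234·84 + 327·88) / 1510
= 123429 / 1510 = 81.741... → 81.7.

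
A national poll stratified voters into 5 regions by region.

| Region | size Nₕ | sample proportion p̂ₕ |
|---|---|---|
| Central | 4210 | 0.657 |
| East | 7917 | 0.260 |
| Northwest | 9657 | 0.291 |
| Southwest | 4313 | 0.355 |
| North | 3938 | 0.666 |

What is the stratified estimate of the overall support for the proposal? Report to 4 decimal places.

N = 4210 + 7917 + 9657 + 4313 + 3938 = 30035.
Overall proportion = Σ (Nₕ/N)·p̂ₕ.
Σ Nₕp̂ₕ = 2765.97 + 2058.42 + 2810.187 + 1531.115 + 2622.708 = 11788.4.
11788.4 / 30035 = 0.392489... → 0.3925.

0.3925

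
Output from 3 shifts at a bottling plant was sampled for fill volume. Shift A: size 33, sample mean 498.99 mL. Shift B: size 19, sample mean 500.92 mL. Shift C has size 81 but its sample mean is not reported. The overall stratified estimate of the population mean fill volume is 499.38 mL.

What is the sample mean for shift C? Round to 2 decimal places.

N = 33 + 19 + 81 = 133.
Overall total = μ·N = 499.38·133 = 66417.54.
Subtract the known strata: 33·498.99 + 19·500.92 = 25984.15.
Remaining total for shift C: 66417.54 − 25984.15 = 40433.39.
Divide by its size: 40433.39 / 81 = 499.1777... → 499.18.

499.18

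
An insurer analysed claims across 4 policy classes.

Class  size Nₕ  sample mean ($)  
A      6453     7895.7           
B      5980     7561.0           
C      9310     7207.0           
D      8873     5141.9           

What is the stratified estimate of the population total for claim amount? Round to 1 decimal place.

Population total = Σ Nₕ·x̄ₕ (each stratum's size times its mean).
6453·7895.7 + 5980·7561.0 + 9310·7207.0 + 8873·5141.9 = 50950952.1 + 45214780 + 67097170 + 45624078.7 = 208886980.8.

208886980.8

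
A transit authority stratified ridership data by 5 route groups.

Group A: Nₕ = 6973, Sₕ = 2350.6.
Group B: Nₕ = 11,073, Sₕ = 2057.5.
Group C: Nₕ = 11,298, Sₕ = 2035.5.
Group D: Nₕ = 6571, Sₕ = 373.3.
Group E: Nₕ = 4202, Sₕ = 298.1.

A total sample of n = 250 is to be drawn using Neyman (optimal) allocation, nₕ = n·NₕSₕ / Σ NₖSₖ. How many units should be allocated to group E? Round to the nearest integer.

5

A: NₕSₕ = 6973·2350.6 = 16390733.8
B: NₕSₕ = 11073·2057.5 = 22782697.5
C: NₕSₕ = 11298·2035.5 = 22997079
D: NₕSₕ = 6571·373.3 = 2452954.3
E: NₕSₕ = 4202·298.1 = 1252616.2
Σ NₕSₕ = 65876080.8.
n_E = 250·1252616.2/65876080.8 = 4.754... → 5.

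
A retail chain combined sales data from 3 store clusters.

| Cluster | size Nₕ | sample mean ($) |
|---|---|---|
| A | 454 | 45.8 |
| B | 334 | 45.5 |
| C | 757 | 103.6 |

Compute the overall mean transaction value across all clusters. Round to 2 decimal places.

74.06

N = 1545; weights Wₕ = Nₕ/N = (0.2939, 0.2162, 0.4900).
x̄_st = Σ Wₕ·x̄ₕ = 0.2939·45.8 + 0.2162·45.5 + 0.4900·103.6 ≈ 74.0553...
→ 74.06.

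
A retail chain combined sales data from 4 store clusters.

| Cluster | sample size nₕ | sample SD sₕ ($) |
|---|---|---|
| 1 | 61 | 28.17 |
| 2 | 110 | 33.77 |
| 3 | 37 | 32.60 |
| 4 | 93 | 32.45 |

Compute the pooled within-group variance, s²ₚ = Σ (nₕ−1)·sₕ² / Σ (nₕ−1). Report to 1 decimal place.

1: (61−1)·28.17² = 60·793.5489 = 47612.934
2: (110−1)·33.77² = 109·1140.4129 = 124305.0061
3: (37−1)·32.60² = 36·1062.76 = 38259.36
4: (93−1)·32.45² = 92·1053.0025 = 96876.23
Numerator = 307053.5301; denominator = Σ(nₕ−1) = 297.
s²ₚ = 307053.5301/297 = 1033.850... → 1033.9.

1033.9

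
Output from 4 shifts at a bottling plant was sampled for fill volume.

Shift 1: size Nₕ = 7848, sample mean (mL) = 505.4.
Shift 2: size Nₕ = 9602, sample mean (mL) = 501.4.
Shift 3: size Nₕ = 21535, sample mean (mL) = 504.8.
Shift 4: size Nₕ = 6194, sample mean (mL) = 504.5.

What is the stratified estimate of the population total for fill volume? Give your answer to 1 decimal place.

Population total = Σ Nₕ·x̄ₕ (each stratum's size times its mean).
7848·505.4 + 9602·501.4 + 21535·504.8 + 6194·504.5 = 3966379.2 + 4814442.8 + 10870868 + 3124873 = 22776563.0.

22776563.0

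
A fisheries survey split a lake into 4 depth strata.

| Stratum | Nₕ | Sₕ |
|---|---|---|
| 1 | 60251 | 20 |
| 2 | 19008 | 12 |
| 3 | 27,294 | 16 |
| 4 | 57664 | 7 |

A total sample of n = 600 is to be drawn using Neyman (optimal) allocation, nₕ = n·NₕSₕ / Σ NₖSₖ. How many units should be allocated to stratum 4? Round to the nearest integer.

107

Σ NₕSₕ = 60251·20 + 19008·12 + 27294·16 + 57664·7 = 2273468.
Share for 4: 403648/2273468 = 0.17755.
n_4 = 600 × 0.17755 = 106.528... → 107.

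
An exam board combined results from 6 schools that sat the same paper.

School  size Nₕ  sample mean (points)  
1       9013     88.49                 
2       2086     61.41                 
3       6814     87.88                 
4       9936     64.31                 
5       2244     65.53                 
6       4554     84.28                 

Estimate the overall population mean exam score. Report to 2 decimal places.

77.76

N = 34647; weights Wₕ = Nₕ/N = (0.2601, 0.0602, 0.1967, 0.2868, 0.0648, 0.1314).
x̄_st = Σ Wₕ·x̄ₕ = 0.2601·88.49 + 0.0602·61.41 + 0.1967·87.88 + 0.2868·64.31 + 0.0648·65.53 + 0.1314·84.28 ≈ 77.7649...
→ 77.76.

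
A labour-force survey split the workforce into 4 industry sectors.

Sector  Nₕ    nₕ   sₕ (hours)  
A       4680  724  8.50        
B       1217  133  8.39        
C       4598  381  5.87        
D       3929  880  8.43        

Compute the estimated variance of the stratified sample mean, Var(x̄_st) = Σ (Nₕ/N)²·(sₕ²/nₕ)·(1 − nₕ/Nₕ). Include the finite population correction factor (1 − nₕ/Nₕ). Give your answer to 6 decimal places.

N = 14424; Wₕ = Nₕ/N.
sector A: (4680/14424)²·8.50²/724·(1 − 724/4680) = 0.008880348
sector B: (1217/14424)²·8.39²/133·(1 − 133/1217) = 0.003355990
sector C: (4598/14424)²·5.87²/381·(1 − 381/4598) = 0.008428540
sector D: (3929/14424)²·8.43²/880·(1 − 880/3929) = 0.004649867
Sum = 0.025314746 → 0.025315.

0.025315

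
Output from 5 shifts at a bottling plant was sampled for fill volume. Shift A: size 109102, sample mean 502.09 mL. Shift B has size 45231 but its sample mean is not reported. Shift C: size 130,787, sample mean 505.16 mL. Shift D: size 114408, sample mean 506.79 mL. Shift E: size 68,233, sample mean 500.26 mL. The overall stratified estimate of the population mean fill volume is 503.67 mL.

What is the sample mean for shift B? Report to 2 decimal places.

500.43

Σ Nₕx̄ₕ = N·μ, so 45231·x̄_B = 467761·503.67 − (109102·502.09 + 130787·505.16 + 114408·506.79 + 68233·500.26).
= 235597182.87 − 212962455 = 22634727.87.
x̄_B = 22634727.87 / 45231 = 500.4251... → 500.43.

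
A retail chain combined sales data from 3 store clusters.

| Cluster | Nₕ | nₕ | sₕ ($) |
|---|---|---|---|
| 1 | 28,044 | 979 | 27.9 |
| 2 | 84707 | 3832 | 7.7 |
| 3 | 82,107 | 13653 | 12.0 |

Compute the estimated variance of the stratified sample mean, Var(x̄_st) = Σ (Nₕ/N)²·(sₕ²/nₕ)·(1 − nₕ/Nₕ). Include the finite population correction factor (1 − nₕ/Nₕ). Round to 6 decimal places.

0.020247

N = 194858. Term for each stratum: Wₕ²sₕ²/nₕ·(1−nₕ/Nₕ).
Var(x̄_st) = 0.015894147 + 0.002791599 + 0.001561266 = 0.020247012 → 0.020247.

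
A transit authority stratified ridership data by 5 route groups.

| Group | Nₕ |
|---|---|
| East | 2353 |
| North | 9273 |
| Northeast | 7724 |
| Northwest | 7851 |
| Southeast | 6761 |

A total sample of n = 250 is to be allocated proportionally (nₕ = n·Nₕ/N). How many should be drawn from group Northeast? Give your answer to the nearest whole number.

57

N = 2353 + 9273 + 7724 + 7851 + 6761 = 33962.
n_Northeast = 250·7724/33962 = 56.858... → 57.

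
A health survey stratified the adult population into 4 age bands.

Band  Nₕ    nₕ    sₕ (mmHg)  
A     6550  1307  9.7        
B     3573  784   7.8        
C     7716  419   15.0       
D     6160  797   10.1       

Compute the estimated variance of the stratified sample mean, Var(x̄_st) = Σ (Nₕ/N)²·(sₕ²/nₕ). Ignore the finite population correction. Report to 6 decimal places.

0.071025

N = 23999. Term for each stratum: Wₕ²sₕ²/nₕ.
Var(x̄_st) = 0.005362462 + 0.001720097 + 0.055509414 + 0.008432562 = 0.071024534 → 0.071025.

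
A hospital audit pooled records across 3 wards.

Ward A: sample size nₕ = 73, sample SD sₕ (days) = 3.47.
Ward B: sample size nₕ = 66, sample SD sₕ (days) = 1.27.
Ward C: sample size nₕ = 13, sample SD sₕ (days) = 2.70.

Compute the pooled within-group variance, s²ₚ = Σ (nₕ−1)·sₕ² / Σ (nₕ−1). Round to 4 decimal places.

A: (73−1)·3.47² = 72·12.0409 = 866.9448
B: (66−1)·1.27² = 65·1.6129 = 104.8385
C: (13−1)·2.70² = 12·7.29 = 87.48
Numerator = 1059.2633; denominator = Σ(nₕ−1) = 149.
s²ₚ = 1059.2633/149 = 7.109150... → 7.1091.

7.1091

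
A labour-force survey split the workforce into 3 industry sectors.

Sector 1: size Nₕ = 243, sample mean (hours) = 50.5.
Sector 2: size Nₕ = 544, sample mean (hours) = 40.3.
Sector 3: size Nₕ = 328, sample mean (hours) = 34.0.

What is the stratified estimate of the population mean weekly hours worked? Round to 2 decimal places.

40.67

N = 1115; weights Wₕ = Nₕ/N = (0.2179, 0.4879, 0.2942).
x̄_st = Σ Wₕ·x̄ₕ = 0.2179·50.5 + 0.4879·40.3 + 0.2942·34.0 ≈ 40.6697...
→ 40.67.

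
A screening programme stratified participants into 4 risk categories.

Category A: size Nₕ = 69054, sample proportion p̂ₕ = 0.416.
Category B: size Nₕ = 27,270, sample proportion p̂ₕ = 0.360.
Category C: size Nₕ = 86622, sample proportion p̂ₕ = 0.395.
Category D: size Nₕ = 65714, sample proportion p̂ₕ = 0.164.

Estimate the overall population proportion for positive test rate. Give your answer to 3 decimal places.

N = 69054 + 27270 + 86622 + 65714 = 248660.
Overall proportion = Σ (Nₕ/N)·p̂ₕ.
Σ Nₕp̂ₕ = 28726.464 + 9817.2 + 34215.69 + 10777.096 = 83536.45.
83536.45 / 248660 = 0.33595... → 0.336.

0.336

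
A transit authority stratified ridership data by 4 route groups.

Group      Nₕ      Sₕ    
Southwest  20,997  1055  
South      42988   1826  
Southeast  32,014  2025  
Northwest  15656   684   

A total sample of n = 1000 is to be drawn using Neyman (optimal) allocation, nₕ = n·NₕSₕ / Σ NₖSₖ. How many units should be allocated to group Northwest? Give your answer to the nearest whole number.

Σ NₕSₕ = 20997·1055 + 42988·1826 + 32014·2025 + 15656·684 = 176184977.
Share for Northwest: 10708704/176184977 = 0.06078.
n_Northwest = 1000 × 0.06078 = 60.781... → 61.

61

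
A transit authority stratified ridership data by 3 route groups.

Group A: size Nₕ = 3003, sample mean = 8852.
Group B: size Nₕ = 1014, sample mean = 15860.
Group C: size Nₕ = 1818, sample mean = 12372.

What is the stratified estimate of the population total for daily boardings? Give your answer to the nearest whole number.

Estimate total by summing Nₕ·x̄ₕ over strata.
3003·8852 + 1014·15860 + 1818·12372 = 26582556 + 16082040 + 22492296 = 65156892.

65156892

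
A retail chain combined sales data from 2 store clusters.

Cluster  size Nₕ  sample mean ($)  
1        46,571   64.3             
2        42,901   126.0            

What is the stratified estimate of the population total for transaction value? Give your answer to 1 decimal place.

Population total = Σ Nₕ·x̄ₕ (each stratum's size times its mean).
46571·64.3 + 42901·126.0 = 2994515.3 + 5405526 = 8400041.3.

8400041.3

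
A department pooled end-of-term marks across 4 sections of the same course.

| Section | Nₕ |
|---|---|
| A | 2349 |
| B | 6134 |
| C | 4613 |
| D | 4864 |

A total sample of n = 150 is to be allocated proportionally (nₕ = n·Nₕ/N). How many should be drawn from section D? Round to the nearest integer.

41

N = 2349 + 6134 + 4613 + 4864 = 17960.
n_D = 150·4864/17960 = 40.624... → 41.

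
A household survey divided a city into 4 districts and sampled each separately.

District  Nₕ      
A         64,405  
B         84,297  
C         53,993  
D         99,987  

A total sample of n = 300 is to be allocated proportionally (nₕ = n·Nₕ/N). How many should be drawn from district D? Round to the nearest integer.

Share of district D = 99987/302682 = 0.33034.
Allocate 300 × 0.33034 = 99.101... → 99.

99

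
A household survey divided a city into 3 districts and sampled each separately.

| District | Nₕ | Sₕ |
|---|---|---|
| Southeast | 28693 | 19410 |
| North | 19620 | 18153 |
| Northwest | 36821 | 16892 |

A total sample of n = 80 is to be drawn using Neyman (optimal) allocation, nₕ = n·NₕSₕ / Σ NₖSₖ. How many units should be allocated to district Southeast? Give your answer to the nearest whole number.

Southeast: NₕSₕ = 28693·19410 = 556931130
North: NₕSₕ = 19620·18153 = 356161860
Northwest: NₕSₕ = 36821·16892 = 621980332
Σ NₕSₕ = 1535073322.
n_Southeast = 80·556931130/1535073322 = 29.024... → 29.

29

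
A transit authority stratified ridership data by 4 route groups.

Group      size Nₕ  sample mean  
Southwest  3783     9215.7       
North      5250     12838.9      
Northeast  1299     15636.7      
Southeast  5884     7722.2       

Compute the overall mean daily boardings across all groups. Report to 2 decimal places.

10361.17

N = 16216; weights Wₕ = Nₕ/N = (0.2333, 0.3238, 0.0801, 0.3629).
x̄_st = Σ Wₕ·x̄ₕ = 0.2333·9215.7 + 0.3238·12838.9 + 0.0801·15636.7 + 0.3629·7722.2 ≈ 10361.1690...
→ 10361.17.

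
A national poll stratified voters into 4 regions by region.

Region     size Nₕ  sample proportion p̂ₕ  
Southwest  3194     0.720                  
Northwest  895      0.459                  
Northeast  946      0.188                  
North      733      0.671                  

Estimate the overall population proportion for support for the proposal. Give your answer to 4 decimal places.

0.5860

N = 3194 + 895 + 946 + 733 = 5768.
Overall proportion = Σ (Nₕ/N)·p̂ₕ.
Σ Nₕp̂ₕ = 2299.68 + 410.805 + 177.848 + 491.843 = 3380.176.
3380.176 / 5768 = 0.586022... → 0.5860.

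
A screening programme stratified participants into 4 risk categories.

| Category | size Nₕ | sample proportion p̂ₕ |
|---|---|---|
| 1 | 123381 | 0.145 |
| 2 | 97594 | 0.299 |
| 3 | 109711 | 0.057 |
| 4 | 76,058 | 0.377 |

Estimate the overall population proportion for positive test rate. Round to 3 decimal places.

Wₕ = Nₕ/N with N = 406744: 0.3033, 0.2399, 0.2697, 0.1870.
p̂_st = 0.3033·0.145 + 0.2399·0.299 + 0.2697·0.057 + 0.1870·0.377 ≈ 0.20160... → 0.202.

0.202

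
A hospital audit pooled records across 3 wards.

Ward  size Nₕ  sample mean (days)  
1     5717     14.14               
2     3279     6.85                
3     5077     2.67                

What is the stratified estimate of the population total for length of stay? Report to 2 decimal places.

116855.12

Estimate total by summing Nₕ·x̄ₕ over strata.
5717·14.14 + 3279·6.85 + 5077·2.67 = 80838.38 + 22461.15 + 13555.59 = 116855.12.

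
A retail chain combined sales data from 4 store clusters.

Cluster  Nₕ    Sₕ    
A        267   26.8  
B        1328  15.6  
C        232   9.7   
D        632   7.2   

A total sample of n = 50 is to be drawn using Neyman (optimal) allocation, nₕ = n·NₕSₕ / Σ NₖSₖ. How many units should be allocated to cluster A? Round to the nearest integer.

Σ NₕSₕ = 267·26.8 + 1328·15.6 + 232·9.7 + 632·7.2 = 34673.2.
Share for A: 7155.6/34673.2 = 0.20637.
n_A = 50 × 0.20637 = 10.319... → 10.

10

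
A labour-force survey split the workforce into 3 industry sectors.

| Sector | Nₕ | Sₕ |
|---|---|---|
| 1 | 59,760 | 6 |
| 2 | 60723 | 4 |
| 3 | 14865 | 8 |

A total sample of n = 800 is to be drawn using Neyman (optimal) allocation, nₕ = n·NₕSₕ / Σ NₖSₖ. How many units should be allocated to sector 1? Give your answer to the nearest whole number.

398

Σ NₕSₕ = 59760·6 + 60723·4 + 14865·8 = 720372.
Share for 1: 358560/720372 = 0.49774.
n_1 = 800 × 0.49774 = 398.194... → 398.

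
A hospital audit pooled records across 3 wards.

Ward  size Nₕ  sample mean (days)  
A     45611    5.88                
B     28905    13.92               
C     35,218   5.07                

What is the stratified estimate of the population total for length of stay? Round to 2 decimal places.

849105.54

Population total = Σ Nₕ·x̄ₕ (each stratum's size times its mean).
45611·5.88 + 28905·13.92 + 35218·5.07 = 268192.68 + 402357.6 + 178555.26 = 849105.54.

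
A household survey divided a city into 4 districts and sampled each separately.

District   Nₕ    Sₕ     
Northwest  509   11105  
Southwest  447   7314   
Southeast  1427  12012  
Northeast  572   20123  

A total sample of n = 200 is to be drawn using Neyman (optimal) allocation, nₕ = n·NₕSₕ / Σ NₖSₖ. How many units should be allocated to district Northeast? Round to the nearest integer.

Northwest: NₕSₕ = 509·11105 = 5652445
Southwest: NₕSₕ = 447·7314 = 3269358
Southeast: NₕSₕ = 1427·12012 = 17141124
Northeast: NₕSₕ = 572·20123 = 11510356
Σ NₕSₕ = 37573283.
n_Northeast = 200·11510356/37573283 = 61.269... → 61.

61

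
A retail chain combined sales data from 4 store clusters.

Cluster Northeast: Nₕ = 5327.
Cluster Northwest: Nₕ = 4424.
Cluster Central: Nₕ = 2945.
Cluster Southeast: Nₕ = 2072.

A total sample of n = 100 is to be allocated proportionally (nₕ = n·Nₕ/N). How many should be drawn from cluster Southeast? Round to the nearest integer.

N = 5327 + 4424 + 2945 + 2072 = 14768.
n_Southeast = 100·2072/14768 = 14.030... → 14.

14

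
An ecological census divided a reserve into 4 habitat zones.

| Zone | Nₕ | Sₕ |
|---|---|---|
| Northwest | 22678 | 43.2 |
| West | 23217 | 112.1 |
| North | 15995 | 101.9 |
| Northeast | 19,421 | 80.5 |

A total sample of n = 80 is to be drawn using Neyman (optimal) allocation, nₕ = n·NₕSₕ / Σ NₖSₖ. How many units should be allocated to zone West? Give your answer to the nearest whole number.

Σ NₕSₕ = 22678·43.2 + 23217·112.1 + 15995·101.9 + 19421·80.5 = 6775596.3.
Share for West: 2602625.7/6775596.3 = 0.38412.
n_West = 80 × 0.38412 = 30.729... → 31.

31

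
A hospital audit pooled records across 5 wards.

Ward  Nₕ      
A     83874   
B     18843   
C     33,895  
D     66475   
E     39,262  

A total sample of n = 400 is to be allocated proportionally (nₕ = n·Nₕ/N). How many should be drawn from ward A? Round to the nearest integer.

N = 83874 + 18843 + 33895 + 66475 + 39262 = 242349.
n_A = 400·83874/242349 = 138.435... → 138.

138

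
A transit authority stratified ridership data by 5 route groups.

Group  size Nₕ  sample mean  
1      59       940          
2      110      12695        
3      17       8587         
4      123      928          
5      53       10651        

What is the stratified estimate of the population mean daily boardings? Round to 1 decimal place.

6288.8

N = 362; weights Wₕ = Nₕ/N = (0.1630, 0.3039, 0.0470, 0.3398, 0.1464).
x̄_st = Σ Wₕ·x̄ₕ = 0.1630·940 + 0.3039·12695 + 0.0470·8587 + 0.3398·928 + 0.1464·10651 ≈ 6288.773...
→ 6288.8.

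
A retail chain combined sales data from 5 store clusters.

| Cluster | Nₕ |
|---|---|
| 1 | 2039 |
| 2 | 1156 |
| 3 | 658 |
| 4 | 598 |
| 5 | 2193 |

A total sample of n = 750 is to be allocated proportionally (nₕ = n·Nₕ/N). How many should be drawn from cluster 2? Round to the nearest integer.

130

Share of cluster 2 = 1156/6644 = 0.17399.
Allocate 750 × 0.17399 = 130.494... → 130.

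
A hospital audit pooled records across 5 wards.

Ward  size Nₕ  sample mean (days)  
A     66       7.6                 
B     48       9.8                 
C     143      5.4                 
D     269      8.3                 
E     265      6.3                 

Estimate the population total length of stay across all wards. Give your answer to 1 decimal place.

5646.4

A: 66·7.6 = 501.6
B: 48·9.8 = 470.4
C: 143·5.4 = 772.2
D: 269·8.3 = 2232.7
E: 265·6.3 = 1669.5
τ̂ = Σ Nₕx̄ₕ = 5646.4.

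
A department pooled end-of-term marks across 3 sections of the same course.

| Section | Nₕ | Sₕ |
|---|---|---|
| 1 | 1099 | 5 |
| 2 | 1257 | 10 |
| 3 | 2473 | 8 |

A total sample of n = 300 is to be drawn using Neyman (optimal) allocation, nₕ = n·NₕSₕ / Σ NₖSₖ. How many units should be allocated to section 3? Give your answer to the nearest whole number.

157

1: NₕSₕ = 1099·5 = 5495
2: NₕSₕ = 1257·10 = 12570
3: NₕSₕ = 2473·8 = 19784
Σ NₕSₕ = 37849.
n_3 = 300·19784/37849 = 156.813... → 157.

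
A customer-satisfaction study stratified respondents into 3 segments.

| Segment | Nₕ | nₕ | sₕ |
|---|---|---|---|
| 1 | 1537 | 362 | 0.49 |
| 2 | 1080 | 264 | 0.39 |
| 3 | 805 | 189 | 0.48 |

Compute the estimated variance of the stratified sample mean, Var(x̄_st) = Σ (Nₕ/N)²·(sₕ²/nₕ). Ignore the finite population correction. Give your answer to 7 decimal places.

N = 3422; Wₕ = Nₕ/N.
segment 1: (1537/3422)²·0.49²/362 = 0.0001338047
segment 2: (1080/3422)²·0.39²/264 = 0.0000573869
segment 3: (805/3422)²·0.48²/189 = 0.0000674609
Sum = 0.0002586525 → 0.0002587.

0.0002587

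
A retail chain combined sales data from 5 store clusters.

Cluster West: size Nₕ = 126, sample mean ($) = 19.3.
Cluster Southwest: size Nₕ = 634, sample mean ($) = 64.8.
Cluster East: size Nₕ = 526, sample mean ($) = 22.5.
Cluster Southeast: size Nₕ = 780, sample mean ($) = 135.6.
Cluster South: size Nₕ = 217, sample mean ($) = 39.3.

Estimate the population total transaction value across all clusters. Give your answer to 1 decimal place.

Population total = Σ Nₕ·x̄ₕ (each stratum's size times its mean).
126·19.3 + 634·64.8 + 526·22.5 + 780·135.6 + 217·39.3 = 2431.8 + 41083.2 + 11835 + 105768 + 8528.1 = 169646.1.

169646.1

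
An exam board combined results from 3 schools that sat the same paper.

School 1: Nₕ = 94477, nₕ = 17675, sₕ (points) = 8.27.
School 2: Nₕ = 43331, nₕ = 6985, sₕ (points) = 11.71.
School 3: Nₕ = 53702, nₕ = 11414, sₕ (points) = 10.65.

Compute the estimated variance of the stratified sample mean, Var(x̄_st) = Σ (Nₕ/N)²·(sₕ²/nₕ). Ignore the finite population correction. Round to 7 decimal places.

0.0027281

N = 191510. Term for each stratum: Wₕ²sₕ²/nₕ.
Var(x̄_st) = 0.0009417180 + 0.0010049903 + 0.0007813747 = 0.0027280831 → 0.0027281.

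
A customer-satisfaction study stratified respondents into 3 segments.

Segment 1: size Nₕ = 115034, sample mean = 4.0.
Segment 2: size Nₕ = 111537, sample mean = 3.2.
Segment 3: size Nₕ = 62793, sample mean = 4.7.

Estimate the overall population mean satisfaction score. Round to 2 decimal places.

N = 289364; weights Wₕ = Nₕ/N = (0.3975, 0.3855, 0.2170).
x̄_st = Σ Wₕ·x̄ₕ = 0.3975·4.0 + 0.3855·3.2 + 0.2170·4.7 ≈ 3.8435...
→ 3.84.

3.84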